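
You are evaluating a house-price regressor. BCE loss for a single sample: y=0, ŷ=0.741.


BCE = -[y·ln(p) + (1-y)·ln(1-p)]
= -0 - 1·ln(1-0.741)
= -ln(0.259) = 1.3509

1.3509


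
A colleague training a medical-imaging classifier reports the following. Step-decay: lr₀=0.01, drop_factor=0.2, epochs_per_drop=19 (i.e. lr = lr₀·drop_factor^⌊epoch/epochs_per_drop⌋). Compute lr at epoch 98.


n_drops = ⌊98/19⌋ = 5
lr = 0.01·0.2^5 = 0.01·0.00032 = 0.0000032

0.0000032


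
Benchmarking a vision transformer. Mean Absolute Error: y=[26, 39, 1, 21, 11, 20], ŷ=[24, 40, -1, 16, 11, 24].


Absolute errors: |26-24|=2, |39-40|=1, |1+ 1|=2, |21-16|=5, |11-11|=0, |20-24|=4
Sum = 14
MAE = 14/6 = 7/3

7/3


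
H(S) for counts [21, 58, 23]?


Probabilities: [21/102, 58/102, 23/102] ≈ [0.2059, 0.5686, 0.2255]
H = -((21/102)·log₂(21/102) + (58/102)·log₂(58/102) + (23/102)·log₂(23/102))
  = 1.4171 bits

1.4171 bits


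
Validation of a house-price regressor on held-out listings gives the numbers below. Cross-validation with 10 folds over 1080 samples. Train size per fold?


Fold size = 1080/10 = 108
Training per fold = 1080 - 108 = 972

972


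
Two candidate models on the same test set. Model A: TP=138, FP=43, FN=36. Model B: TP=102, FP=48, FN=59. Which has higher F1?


Model A: P=138/181=0.7624, R=138/174=0.7931, F1=2PR/(P+R)=2TP/(2TP+FP+FN)=276/355=0.7775
Model B: P=102/150=0.68, R=102/161=0.6335, F1=2PR/(P+R)=2TP/(2TP+FP+FN)=204/311=0.6559
0.7775 > 0.6559 → Model A

Model A


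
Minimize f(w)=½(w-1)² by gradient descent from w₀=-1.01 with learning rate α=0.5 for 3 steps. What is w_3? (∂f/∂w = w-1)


step 1: grad = -1.01-1 = -2.01; w = -1.01 - 0.5·(-2.01) = -0.005
step 2: grad = -0.005-1 = -1.005; w = -0.005 - 0.5·(-1.005) = 0.4975
step 3: grad = 0.4975-1 = -0.5025; w = 0.4975 - 0.5·(-0.5025) = 0.74875

0.74875


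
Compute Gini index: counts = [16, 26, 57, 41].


Probabilities: [16/140, 26/140, 57/140, 41/140] ≈ [0.1143, 0.1857, 0.4071, 0.2929]
Σpᵢ² = (256 + 676 + 3249 + 1681)/140² = 5862/19600
Gini = 1 - Σpᵢ² = 1 - 5862/19600 = 0.7009

0.7009


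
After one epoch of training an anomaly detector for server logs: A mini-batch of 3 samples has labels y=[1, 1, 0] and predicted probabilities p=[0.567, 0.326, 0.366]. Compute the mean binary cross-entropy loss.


L[0] = -ln(0.567) = 0.5674
L[1] = -ln(0.326) = 1.1209
L[2] = -ln(1-0.366) = -ln(0.634) = 0.4557
mean = (0.5674 + 1.1209 + 0.4557)/3 = 0.7147

0.7147


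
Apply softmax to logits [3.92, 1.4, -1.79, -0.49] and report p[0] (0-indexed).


Exponentials: e^3.92=50.4004, e^1.4=4.0552, e^-1.79=0.167, e^-0.49=0.6126
Sum = 55.2352
Softmax = [0.9125, 0.0734, 0.003, 0.0111]
p[0] = 50.4004/55.2352 = 0.9125

0.9125


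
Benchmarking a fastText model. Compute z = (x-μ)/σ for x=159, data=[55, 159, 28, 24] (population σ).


μ = 66.5, σ = 54.7197
z = (159 - 66.5)/54.7197 = 1.6904

1.6904


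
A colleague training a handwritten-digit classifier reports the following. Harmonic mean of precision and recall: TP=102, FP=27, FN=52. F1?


Precision = 102/129 = 0.7907
Recall = 102/154 = 0.6623
F1 = 2·P·R/(P+R) = 2·TP/(2·TP+FP+FN) = 204/(204+27+52) = 204/283 = 0.7208

0.7208


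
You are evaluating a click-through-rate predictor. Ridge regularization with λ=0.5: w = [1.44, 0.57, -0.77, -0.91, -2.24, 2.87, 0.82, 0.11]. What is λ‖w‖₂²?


‖w‖₂² = (1.44)² + (0.57)² + (-0.77)² + (-0.91)² + (-2.24)² + (2.87)² + (0.82)² + (0.11)²
     = 2.0736 + 0.3249 + 0.5929 + 0.8281 + 5.0176 + 8.2369 + 0.6724 + 0.0121
     = 17.7585
λ·‖w‖₂² = 0.5·17.7585 = 8.87925

8.87925


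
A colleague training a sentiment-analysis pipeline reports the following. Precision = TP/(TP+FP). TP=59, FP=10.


Precision = TP/(TP+FP)
= 59/(59+10)
= 59/69 = 85.51%

85.51%


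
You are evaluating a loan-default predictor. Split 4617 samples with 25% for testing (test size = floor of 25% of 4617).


Test = ⌊4617·25/100⌋ = 1154
Train = 4617 - 1154 = 3463

Train: 3463, Test: 1154


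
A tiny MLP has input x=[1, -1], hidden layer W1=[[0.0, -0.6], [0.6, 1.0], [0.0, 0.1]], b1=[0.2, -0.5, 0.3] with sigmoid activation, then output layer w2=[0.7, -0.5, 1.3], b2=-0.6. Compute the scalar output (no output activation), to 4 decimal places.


z1[0] = (0.0)·(1) + (-0.6)·(-1) + 0.2 = 0.8
z1[1] = (0.6)·(1) + (1.0)·(-1) - 0.5 = -0.9
z1[2] = (0.0)·(1) + (0.1)·(-1) + 0.3 = 0.2
h = sigmoid(z1) = [0.69, 0.2891, 0.5498]
output = (0.7)·(0.69) + (-0.5)·(0.2891) + (1.3)·(0.5498) - 0.6 = 0.4532

0.4532


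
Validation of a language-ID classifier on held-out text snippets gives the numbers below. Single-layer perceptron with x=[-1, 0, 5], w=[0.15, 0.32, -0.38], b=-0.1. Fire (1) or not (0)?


z = (-1)·(0.15) + (0)·(0.32) + (5)·(-0.38) - 0.1
  = -2.15
step(z) = 0 (z<0)

0


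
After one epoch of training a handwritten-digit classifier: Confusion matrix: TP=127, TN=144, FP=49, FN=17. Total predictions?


Total = TP + TN + FP + FN
= 127 + 144 + 49 + 17
= 337
(Predicted positive: 176, predicted negative: 161)

337


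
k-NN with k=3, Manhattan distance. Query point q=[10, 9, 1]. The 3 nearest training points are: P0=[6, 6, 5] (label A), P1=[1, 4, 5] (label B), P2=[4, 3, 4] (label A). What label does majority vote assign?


d(q,P0) = 11  (label A)
d(q,P1) = 18  (label B)
d(q,P2) = 15  (label A)
Votes: A=2, B=1
Majority → A

A


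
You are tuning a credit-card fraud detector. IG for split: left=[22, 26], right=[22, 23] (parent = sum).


Parent = [44, 49], H_parent = 0.9979
H_left = 0.995 (n=48), H_right = 0.9996 (n=45)
H_children = (48/93)·0.995 + (45/93)·0.9996 = 0.9972
IG = 0.9979 - 0.9972 = 0.0007

0.0007


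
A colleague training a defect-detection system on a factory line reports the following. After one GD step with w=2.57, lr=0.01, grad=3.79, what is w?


w_new = w - α·∇
= 2.57 - 0.01·3.79
= 2.57 - 0.0379
= 2.5321

2.5321


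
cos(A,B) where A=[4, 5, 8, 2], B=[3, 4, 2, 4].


A·B = 4·3 + 5·4 + 8·2 + 2·4 = 56
‖A‖ = √109 = 10.4403, ‖B‖ = √45 = 6.7082
cos = 56/(√109·√45) = 56/√4905 = 0.7996

0.7996


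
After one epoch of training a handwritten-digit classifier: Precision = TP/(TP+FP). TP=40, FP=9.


Precision = TP/(TP+FP)
= 40/(40+9)
= 40/49 = 81.63%

81.63%


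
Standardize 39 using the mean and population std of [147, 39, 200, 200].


μ = 146.5, σ = 65.7286
z = (39 - 146.5)/65.7286 = -1.6355

-1.6355


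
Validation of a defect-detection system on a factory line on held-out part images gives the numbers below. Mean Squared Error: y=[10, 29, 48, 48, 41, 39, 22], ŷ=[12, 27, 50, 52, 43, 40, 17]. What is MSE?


Squared errors: (10-12)²=4, (29-27)²=4, (48-50)²=4, (48-52)²=16, (41-43)²=4, (39-40)²=1, (22-17)²=25
Sum = 58
MSE = 58/7 = 58/7

58/7


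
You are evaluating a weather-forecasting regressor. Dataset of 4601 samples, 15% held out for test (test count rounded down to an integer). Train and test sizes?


Test = ⌊4601·15/100⌋ = 690
Train = 4601 - 690 = 3911

Train: 3911, Test: 690


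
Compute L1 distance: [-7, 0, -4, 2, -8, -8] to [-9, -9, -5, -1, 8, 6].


d = |-7+ 9| + |0+ 9| + |-4+ 5| + |2+ 1| + |-8-8| + |-8-6|
  = 2 + 9 + 1 + 3 + 16 + 14
  = 45

45


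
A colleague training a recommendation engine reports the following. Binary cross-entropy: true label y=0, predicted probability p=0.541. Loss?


BCE = -[y·ln(p) + (1-y)·ln(1-p)]
= -0 - 1·ln(1-0.541)
= -ln(0.459) = 0.7787

0.7787


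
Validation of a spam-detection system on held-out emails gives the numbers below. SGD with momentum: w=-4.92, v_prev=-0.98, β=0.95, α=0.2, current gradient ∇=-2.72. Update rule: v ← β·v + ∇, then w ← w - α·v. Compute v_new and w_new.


v_new = 0.95·-0.98 - 2.72 = -0.931 - 2.72 = -3.651
w_new = -4.92 - 0.2·-3.651 = -4.92 + 0.7302 = -4.1898

v_new=-3.651, w_new=-4.1898


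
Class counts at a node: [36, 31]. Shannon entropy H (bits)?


Probabilities: [36/67, 31/67] ≈ [0.5373, 0.4627]
H = -((36/67)·log₂(36/67) + (31/67)·log₂(31/67))
  = 0.996 bits

0.996 bits


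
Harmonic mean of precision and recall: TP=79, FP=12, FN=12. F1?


Precision = 79/91 = 0.8681
Recall = 79/91 = 0.8681
F1 = 2·P·R/(P+R) = 2·TP/(2·TP+FP+FN) = 158/(158+12+12) = 158/182 = 0.8681

0.8681


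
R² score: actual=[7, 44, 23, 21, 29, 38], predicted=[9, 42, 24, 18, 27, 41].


ȳ = 27
SS_res = Σ(y-ŷ)² = 31
SS_tot = Σ(y-ȳ)² = 866
R² = 1 - SS_res/SS_tot = 1 - 0.0358 = 0.9642

0.9642


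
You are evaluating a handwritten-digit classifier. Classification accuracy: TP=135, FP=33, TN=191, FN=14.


Accuracy = (TP+TN)/(TP+TN+FP+FN)
= (135+191)/(373)
= 326/373 = 87.4%

87.4%


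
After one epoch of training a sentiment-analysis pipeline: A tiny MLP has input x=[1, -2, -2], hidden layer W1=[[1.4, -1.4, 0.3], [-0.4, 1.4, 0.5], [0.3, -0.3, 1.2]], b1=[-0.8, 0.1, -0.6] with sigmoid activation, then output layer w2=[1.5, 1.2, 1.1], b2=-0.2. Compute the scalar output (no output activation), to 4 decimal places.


z1[0] = (1.4)·(1) + (-1.4)·(-2) + (0.3)·(-2) - 0.8 = 2.8
z1[1] = (-0.4)·(1) + (1.4)·(-2) + (0.5)·(-2) + 0.1 = -4.1
z1[2] = (0.3)·(1) + (-0.3)·(-2) + (1.2)·(-2) - 0.6 = -2.1
h = sigmoid(z1) = [0.9427, 0.0163, 0.1091]
output = (1.5)·(0.9427) + (1.2)·(0.0163) + (1.1)·(0.1091) - 0.2 = 1.3536

1.3536


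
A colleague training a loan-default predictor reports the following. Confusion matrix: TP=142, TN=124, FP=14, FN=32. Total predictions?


Total = TP + TN + FP + FN
= 142 + 124 + 14 + 32
= 312
(Predicted positive: 156, predicted negative: 156)

312


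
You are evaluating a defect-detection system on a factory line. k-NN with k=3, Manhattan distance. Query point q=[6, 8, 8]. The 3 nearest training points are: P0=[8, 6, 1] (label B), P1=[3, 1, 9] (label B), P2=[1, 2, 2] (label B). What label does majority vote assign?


d(q,P0) = 11  (label B)
d(q,P1) = 11  (label B)
d(q,P2) = 17  (label B)
Votes: A=0, B=3
Majority → B

B


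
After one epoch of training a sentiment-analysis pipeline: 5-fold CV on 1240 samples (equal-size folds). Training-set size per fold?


Fold size = 1240/5 = 248
Training per fold = 1240 - 248 = 992

992


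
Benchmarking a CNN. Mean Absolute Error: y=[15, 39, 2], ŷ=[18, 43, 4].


Absolute errors: |15-18|=3, |39-43|=4, |2-4|=2
Sum = 9
MAE = 9/3 = 3

3


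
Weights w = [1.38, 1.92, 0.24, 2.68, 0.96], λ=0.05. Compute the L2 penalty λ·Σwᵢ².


‖w‖₂² = (1.38)² + (1.92)² + (0.24)² + (2.68)² + (0.96)²
     = 1.9044 + 3.6864 + 0.0576 + 7.1824 + 0.9216
     = 13.7524
λ·‖w‖₂² = 0.05·13.7524 = 0.68762

0.68762


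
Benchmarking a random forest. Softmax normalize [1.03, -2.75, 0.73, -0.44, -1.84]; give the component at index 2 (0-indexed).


Exponentials: e^1.03=2.8011, e^-2.75=0.0639, e^0.73=2.0751, e^-0.44=0.644, e^-1.84=0.1588
Sum = 5.7429
Softmax = [0.4877, 0.0111, 0.3613, 0.1121, 0.0277]
p[2] = 2.0751/5.7429 = 0.3613

0.3613


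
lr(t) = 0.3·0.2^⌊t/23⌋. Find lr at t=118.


n_drops = ⌊118/23⌋ = 5
lr = 0.3·0.2^5 = 0.3·0.00032 = 0.000096

0.000096


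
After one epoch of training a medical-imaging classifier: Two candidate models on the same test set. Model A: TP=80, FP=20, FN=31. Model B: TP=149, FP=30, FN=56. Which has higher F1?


Model A: P=80/100=0.8, R=80/111=0.7207, F1=2PR/(P+R)=2TP/(2TP+FP+FN)=160/211=0.7583
Model B: P=149/179=0.8324, R=149/205=0.7268, F1=2PR/(P+R)=2TP/(2TP+FP+FN)=298/384=0.776
0.7583 < 0.776 → Model B

Model B


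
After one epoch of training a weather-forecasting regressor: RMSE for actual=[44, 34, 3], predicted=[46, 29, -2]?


MSE = 54/3 = 18
RMSE = √(54/3) = 4.2426

4.2426


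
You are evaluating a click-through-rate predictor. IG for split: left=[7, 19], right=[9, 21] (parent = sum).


Parent = [16, 40], H_parent = 0.8631
H_left = 0.8404 (n=26), H_right = 0.8813 (n=30)
H_children = (26/56)·0.8404 + (30/56)·0.8813 = 0.8623
IG = 0.8631 - 0.8623 = 0.0008

0.0008


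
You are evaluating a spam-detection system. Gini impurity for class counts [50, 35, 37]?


Probabilities: [50/122, 35/122, 37/122] ≈ [0.4098, 0.2869, 0.3033]
Σpᵢ² = (2500 + 1225 + 1369)/122² = 5094/14884
Gini = 1 - Σpᵢ² = 1 - 5094/14884 = 0.6578

0.6578


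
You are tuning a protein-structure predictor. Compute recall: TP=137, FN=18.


Recall = TP/(TP+FN)
= 137/(137+18)
= 137/155 = 88.39%

88.39%


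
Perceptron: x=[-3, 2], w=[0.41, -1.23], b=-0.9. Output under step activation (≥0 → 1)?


z = (-3)·(0.41) + (2)·(-1.23) - 0.9
  = -4.59
step(z) = 0 (z<0)

0


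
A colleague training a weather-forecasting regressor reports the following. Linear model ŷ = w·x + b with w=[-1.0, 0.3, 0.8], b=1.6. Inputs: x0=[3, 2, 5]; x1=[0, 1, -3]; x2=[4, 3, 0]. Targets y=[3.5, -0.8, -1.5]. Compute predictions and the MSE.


ŷ0 = (-1.0)·(3) + (0.3)·(2) + (0.8)·(5) + 1.6 = 3.2
ŷ1 = (-1.0)·(0) + (0.3)·(1) + (0.8)·(-3) + 1.6 = -0.5
ŷ2 = (-1.0)·(4) + (0.3)·(3) + (0.8)·(0) + 1.6 = -1.5
errors² = [0.09, 0.09, 0.0]
MSE = 0.1800/3 = 0.06

0.06


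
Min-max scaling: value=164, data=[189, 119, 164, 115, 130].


min=115, max=189
(164-115)/(189-115) = 49/74 = 0.6622

0.6622


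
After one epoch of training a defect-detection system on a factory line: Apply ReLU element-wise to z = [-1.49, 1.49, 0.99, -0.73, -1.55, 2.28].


ReLU(-1.49) = max(0, -1.49) = 0.0
ReLU(1.49) = max(0, 1.49) = 1.49
ReLU(0.99) = max(0, 0.99) = 0.99
ReLU(-0.73) = max(0, -0.73) = 0.0
ReLU(-1.55) = max(0, -1.55) = 0.0
ReLU(2.28) = max(0, 2.28) = 2.28
result = [0.0, 1.49, 0.99, 0.0, 0.0, 2.28]

[0.0, 1.49, 0.99, 0.0, 0.0, 2.28]


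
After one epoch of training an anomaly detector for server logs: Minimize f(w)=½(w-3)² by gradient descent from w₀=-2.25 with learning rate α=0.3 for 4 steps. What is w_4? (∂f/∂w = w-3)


step 1: grad = -2.25-3 = -5.25; w = -2.25 - 0.3·(-5.25) = -0.675
step 2: grad = -0.675-3 = -3.675; w = -0.675 - 0.3·(-3.675) = 0.4275
step 3: grad = 0.4275-3 = -2.5725; w = 0.4275 - 0.3·(-2.5725) = 1.19925
step 4: grad = 1.19925-3 = -1.80075; w = 1.19925 - 0.3·(-1.80075) = 1.739475

1.739475


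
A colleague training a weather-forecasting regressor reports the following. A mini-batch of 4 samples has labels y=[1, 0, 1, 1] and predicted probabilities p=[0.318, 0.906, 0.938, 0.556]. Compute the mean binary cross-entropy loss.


L[0] = -ln(0.318) = 1.1457
L[1] = -ln(1-0.906) = -ln(0.094) = 2.3645
L[2] = -ln(0.938) = 0.064
L[3] = -ln(0.556) = 0.587
mean = (1.1457 + 2.3645 + 0.064 + 0.587)/4 = 1.0403

1.0403


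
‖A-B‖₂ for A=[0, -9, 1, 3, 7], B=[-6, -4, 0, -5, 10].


d = √((0+ 6)² + (-9+ 4)² + (1-0)² + (3+ 5)² + (7-10)²)
  = √(36 + 25 + 1 + 64 + 9)
  = √135 = 11.619

11.619


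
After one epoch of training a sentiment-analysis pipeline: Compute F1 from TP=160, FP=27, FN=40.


Precision = 160/187 = 0.8556
Recall = 160/200 = 0.8
F1 = 2·P·R/(P+R) = 2·TP/(2·TP+FP+FN) = 320/(320+27+40) = 320/387 = 0.8269

0.8269


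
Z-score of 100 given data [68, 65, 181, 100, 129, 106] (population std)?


μ = 108.1667, σ = 39.3422
z = (100 - 108.1667)/39.3422 = -0.2076

-0.2076


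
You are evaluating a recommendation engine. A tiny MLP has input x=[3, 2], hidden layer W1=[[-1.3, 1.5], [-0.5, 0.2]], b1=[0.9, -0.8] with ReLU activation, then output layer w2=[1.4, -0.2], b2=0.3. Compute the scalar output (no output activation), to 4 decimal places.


z1[0] = (-1.3)·(3) + (1.5)·(2) + 0.9 = 0.0
z1[1] = (-0.5)·(3) + (0.2)·(2) - 0.8 = -1.9
h = ReLU(z1) = [0.0, 0.0]
output = (1.4)·(0.0) + (-0.2)·(0.0) + 0.3 = 0.3

0.3


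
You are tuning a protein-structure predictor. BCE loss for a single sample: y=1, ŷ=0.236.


BCE = -[y·ln(p) + (1-y)·ln(1-p)]
= -1·ln(0.236) - 0
= -ln(0.236) = 1.4439

1.4439


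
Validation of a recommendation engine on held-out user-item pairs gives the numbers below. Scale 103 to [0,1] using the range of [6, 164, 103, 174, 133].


min=6, max=174
(103-6)/(174-6) = 97/168 = 0.5774

0.5774


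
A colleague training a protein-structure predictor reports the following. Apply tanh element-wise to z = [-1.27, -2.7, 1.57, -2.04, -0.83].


tanh(-1.27) = -0.8538
tanh(-2.7) = -0.991
tanh(1.57) = 0.917
tanh(-2.04) = -0.9667
tanh(-0.83) = -0.6805
result = [-0.8538, -0.991, 0.917, -0.9667, -0.6805]

[-0.8538, -0.991, 0.917, -0.9667, -0.6805]


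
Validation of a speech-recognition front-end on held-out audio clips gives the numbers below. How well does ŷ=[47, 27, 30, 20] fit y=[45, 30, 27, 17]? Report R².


ȳ = 29.75
SS_res = Σ(y-ŷ)² = 31
SS_tot = Σ(y-ȳ)² = 402.75
R² = 1 - SS_res/SS_tot = 1 - 0.077 = 0.923

0.923


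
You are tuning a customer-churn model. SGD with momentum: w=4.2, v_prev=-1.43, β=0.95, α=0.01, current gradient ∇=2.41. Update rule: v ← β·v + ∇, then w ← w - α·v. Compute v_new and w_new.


v_new = 0.95·-1.43 + 2.41 = -1.3585 + 2.41 = 1.0515
w_new = 4.2 - 0.01·1.0515 = 4.2 - 0.010515 = 4.189485

v_new=1.0515, w_new=4.189485


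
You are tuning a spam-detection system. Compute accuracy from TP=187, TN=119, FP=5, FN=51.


Accuracy = (TP+TN)/(TP+TN+FP+FN)
= (187+119)/(362)
= 306/362 = 84.53%

84.53%


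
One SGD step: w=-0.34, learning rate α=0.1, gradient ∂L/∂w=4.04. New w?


w_new = w - α·∇
= -0.34 - 0.1·4.04
= -0.34 - 0.404
= -0.744

-0.744


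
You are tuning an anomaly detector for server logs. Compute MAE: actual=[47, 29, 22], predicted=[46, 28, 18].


Absolute errors: |47-46|=1, |29-28|=1, |22-18|=4
Sum = 6
MAE = 6/3 = 2

2


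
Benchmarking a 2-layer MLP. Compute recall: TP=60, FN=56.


Recall = TP/(TP+FN)
= 60/(60+56)
= 60/116 = 51.72%

51.72%


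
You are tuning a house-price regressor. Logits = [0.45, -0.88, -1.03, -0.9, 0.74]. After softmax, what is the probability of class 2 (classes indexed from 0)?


Exponentials: e^0.45=1.5683, e^-0.88=0.4148, e^-1.03=0.357, e^-0.9=0.4066, e^0.74=2.0959
Sum = 4.8426
Softmax = [0.3239, 0.0857, 0.0737, 0.084, 0.4328]
p[2] = 0.357/4.8426 = 0.0737

0.0737


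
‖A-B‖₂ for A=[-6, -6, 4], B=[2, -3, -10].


d = √((-6-2)² + (-6+ 3)² + (4+ 10)²)
  = √(64 + 9 + 196)
  = √269 = 16.4012

16.4012


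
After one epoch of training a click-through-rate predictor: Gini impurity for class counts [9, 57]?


Probabilities: [9/66, 57/66] ≈ [0.1364, 0.8636]
Σpᵢ² = (81 + 3249)/66² = 3330/4356
Gini = 1 - Σpᵢ² = 1 - 3330/4356 = 0.2355

0.2355


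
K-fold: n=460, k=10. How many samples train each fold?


Fold size = 460/10 = 46
Training per fold = 460 - 46 = 414

414


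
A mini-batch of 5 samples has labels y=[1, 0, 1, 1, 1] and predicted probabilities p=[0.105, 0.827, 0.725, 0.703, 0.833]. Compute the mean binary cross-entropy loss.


L[0] = -ln(0.105) = 2.2538
L[1] = -ln(1-0.827) = -ln(0.173) = 1.7545
L[2] = -ln(0.725) = 0.3216
L[3] = -ln(0.703) = 0.3524
L[4] = -ln(0.833) = 0.1827
mean = (2.2538 + 1.7545 + 0.3216 + 0.3524 + 0.1827)/5 = 0.973

0.973


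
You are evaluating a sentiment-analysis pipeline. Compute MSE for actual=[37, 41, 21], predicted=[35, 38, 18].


Squared errors: (37-35)²=4, (41-38)²=9, (21-18)²=9
Sum = 22
MSE = 22/3 = 22/3

22/3


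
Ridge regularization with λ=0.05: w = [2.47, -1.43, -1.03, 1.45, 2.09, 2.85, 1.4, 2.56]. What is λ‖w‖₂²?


‖w‖₂² = (2.47)² + (-1.43)² + (-1.03)² + (1.45)² + (2.09)² + (2.85)² + (1.4)² + (2.56)²
     = 6.1009 + 2.0449 + 1.0609 + 2.1025 + 4.3681 + 8.1225 + 1.96 + 6.5536
     = 32.3134
λ·‖w‖₂² = 0.05·32.3134 = 1.61567

1.61567


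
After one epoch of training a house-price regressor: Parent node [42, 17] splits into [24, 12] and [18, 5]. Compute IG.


Parent = [42, 17], H_parent = 0.8663
H_left = 0.9183 (n=36), H_right = 0.7554 (n=23)
H_children = (36/59)·0.9183 + (23/59)·0.7554 = 0.8548
IG = 0.8663 - 0.8548 = 0.0115

0.0115


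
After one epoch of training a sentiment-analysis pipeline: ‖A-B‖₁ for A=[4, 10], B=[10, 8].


d = |4-10| + |10-8|
  = 6 + 2
  = 8

8


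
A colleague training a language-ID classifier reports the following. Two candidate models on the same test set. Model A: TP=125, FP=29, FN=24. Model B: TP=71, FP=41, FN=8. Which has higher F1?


Model A: P=125/154=0.8117, R=125/149=0.8389, F1=2PR/(P+R)=2TP/(2TP+FP+FN)=250/303=0.8251
Model B: P=71/112=0.6339, R=71/79=0.8987, F1=2PR/(P+R)=2TP/(2TP+FP+FN)=142/191=0.7435
0.8251 > 0.7435 → Model A

Model A


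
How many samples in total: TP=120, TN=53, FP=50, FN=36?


Total = TP + TN + FP + FN
= 120 + 53 + 50 + 36
= 259
(Predicted positive: 170, predicted negative: 89)

259


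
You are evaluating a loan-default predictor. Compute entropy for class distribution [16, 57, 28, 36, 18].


Probabilities: [16/155, 57/155, 28/155, 36/155, 18/155] ≈ [0.1032, 0.3677, 0.1806, 0.2323, 0.1161]
H = -((16/155)·log₂(16/155) + (57/155)·log₂(57/155) + (28/155)·log₂(28/155) + (36/155)·log₂(36/155) + (18/155)·log₂(18/155))
  = 2.1648 bits

2.1648 bits


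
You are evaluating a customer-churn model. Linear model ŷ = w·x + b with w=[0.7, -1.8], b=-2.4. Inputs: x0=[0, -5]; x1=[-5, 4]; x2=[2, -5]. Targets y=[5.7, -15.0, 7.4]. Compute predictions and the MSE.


ŷ0 = (0.7)·(0) + (-1.8)·(-5) - 2.4 = 6.6
ŷ1 = (0.7)·(-5) + (-1.8)·(4) - 2.4 = -13.1
ŷ2 = (0.7)·(2) + (-1.8)·(-5) - 2.4 = 8.0
errors² = [0.81, 3.61, 0.36]
MSE = 4.7800/3 = 1.5933

1.5933


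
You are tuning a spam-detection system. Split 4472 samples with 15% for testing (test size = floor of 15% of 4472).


Test = ⌊4472·15/100⌋ = 670
Train = 4472 - 670 = 3802

Train: 3802, Test: 670


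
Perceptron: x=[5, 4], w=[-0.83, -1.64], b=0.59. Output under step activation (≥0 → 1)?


z = (5)·(-0.83) + (4)·(-1.64) + 0.59
  = -10.12
step(z) = 0 (z<0)

0


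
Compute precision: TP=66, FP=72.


Precision = TP/(TP+FP)
= 66/(66+72)
= 66/138 = 47.83%

47.83%


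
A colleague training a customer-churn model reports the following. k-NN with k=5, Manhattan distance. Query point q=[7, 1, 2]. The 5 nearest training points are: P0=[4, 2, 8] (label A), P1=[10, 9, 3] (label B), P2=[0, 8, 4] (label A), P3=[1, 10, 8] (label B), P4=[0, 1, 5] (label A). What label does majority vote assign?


d(q,P0) = 10  (label A)
d(q,P1) = 12  (label B)
d(q,P2) = 16  (label A)
d(q,P3) = 21  (label B)
d(q,P4) = 10  (label A)
Votes: A=3, B=2
Majority → A

A


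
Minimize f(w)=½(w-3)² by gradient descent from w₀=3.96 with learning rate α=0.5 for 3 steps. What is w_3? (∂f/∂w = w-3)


step 1: grad = 3.96-3 = 0.96; w = 3.96 - 0.5·(0.96) = 3.48
step 2: grad = 3.48-3 = 0.48; w = 3.48 - 0.5·(0.48) = 3.24
step 3: grad = 3.24-3 = 0.24; w = 3.24 - 0.5·(0.24) = 3.12

3.12


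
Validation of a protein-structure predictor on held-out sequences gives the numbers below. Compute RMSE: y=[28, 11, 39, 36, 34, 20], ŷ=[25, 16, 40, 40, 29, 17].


MSE = 85/6 = 14.1667
RMSE = √(85/6) = 3.7639

3.7639


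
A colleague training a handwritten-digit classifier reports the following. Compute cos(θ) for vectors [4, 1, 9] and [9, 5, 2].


A·B = 4·9 + 1·5 + 9·2 = 59
‖A‖ = √98 = 9.8995, ‖B‖ = √110 = 10.4881
cos = 59/(√98·√110) = 59/√10780 = 0.5683

0.5683


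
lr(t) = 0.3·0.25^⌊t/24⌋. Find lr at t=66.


n_drops = ⌊66/24⌋ = 2
lr = 0.3·0.25^2 = 0.3·0.0625 = 0.01875

0.01875


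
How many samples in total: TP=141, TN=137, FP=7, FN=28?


Total = TP + TN + FP + FN
= 141 + 137 + 7 + 28
= 313
(Predicted positive: 148, predicted negative: 165)

313


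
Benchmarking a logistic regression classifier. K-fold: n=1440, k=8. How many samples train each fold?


Fold size = 1440/8 = 180
Training per fold = 1440 - 180 = 1260

1260


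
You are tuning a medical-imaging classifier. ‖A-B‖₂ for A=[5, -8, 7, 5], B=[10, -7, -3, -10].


d = √((5-10)² + (-8+ 7)² + (7+ 3)² + (5+ 10)²)
  = √(25 + 1 + 100 + 225)
  = √351 = 18.735

18.735


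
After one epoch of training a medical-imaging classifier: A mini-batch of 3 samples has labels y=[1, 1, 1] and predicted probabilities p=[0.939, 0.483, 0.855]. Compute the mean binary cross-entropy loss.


L[0] = -ln(0.939) = 0.0629
L[1] = -ln(0.483) = 0.7277
L[2] = -ln(0.855) = 0.1567
mean = (0.0629 + 0.7277 + 0.1567)/3 = 0.3158

0.3158


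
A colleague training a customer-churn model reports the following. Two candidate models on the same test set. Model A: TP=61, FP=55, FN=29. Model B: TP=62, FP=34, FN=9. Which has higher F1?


Model A: P=61/116=0.5259, R=61/90=0.6778, F1=2PR/(P+R)=2TP/(2TP+FP+FN)=122/206=0.5922
Model B: P=62/96=0.6458, R=62/71=0.8732, F1=2PR/(P+R)=2TP/(2TP+FP+FN)=124/167=0.7425
0.5922 < 0.7425 → Model B

Model B


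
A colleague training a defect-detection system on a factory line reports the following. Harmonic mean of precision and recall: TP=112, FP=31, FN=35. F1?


Precision = 112/143 = 0.7832
Recall = 112/147 = 0.7619
F1 = 2·P·R/(P+R) = 2·TP/(2·TP+FP+FN) = 224/(224+31+35) = 224/290 = 0.7724

0.7724


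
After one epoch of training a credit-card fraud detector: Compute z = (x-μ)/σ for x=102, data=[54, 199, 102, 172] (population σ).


μ = 131.75, σ = 57.1681
z = (102 - 131.75)/57.1681 = -0.5204

-0.5204


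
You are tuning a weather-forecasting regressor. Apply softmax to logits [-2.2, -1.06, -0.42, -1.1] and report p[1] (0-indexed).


Exponentials: e^-2.2=0.1108, e^-1.06=0.3465, e^-0.42=0.657, e^-1.1=0.3329
Sum = 1.4472
Softmax = [0.0766, 0.2394, 0.454, 0.23]
p[1] = 0.3465/1.4472 = 0.2394

0.2394


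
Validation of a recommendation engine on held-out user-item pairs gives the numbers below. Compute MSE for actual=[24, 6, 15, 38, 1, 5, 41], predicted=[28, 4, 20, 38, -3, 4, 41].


Squared errors: (24-28)²=16, (6-4)²=4, (15-20)²=25, (38-38)²=0, (1+ 3)²=16, (5-4)²=1, (41-41)²=0
Sum = 62
MSE = 62/7 = 62/7

62/7


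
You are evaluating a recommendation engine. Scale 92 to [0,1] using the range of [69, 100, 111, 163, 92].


min=69, max=163
(92-69)/(163-69) = 23/94 = 0.2447

0.2447


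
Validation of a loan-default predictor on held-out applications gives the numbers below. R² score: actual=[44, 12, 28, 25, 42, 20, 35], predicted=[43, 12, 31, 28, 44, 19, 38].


ȳ = 29.4286
SS_res = Σ(y-ŷ)² = 33
SS_tot = Σ(y-ȳ)² = 815.71
R² = 1 - SS_res/SS_tot = 1 - 0.0405 = 0.9595

0.9595


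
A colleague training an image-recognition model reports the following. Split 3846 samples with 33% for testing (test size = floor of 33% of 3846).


Test = ⌊3846·33/100⌋ = 1269
Train = 3846 - 1269 = 2577

Train: 2577, Test: 1269


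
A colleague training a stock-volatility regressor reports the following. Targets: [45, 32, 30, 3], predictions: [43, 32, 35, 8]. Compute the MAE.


Absolute errors: |45-43|=2, |32-32|=0, |30-35|=5, |3-8|=5
Sum = 12
MAE = 12/4 = 3

3


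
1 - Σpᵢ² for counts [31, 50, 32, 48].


Probabilities: [31/161, 50/161, 32/161, 48/161] ≈ [0.1925, 0.3106, 0.1988, 0.2981]
Σpᵢ² = (961 + 2500 + 1024 + 2304)/161² = 6789/25921
Gini = 1 - Σpᵢ² = 1 - 6789/25921 = 0.7381

0.7381


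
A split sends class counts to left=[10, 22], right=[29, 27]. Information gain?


Parent = [39, 49], H_parent = 0.9907
H_left = 0.896 (n=32), H_right = 0.9991 (n=56)
H_children = (32/88)·0.896 + (56/88)·0.9991 = 0.9616
IG = 0.9907 - 0.9616 = 0.0291

0.0291


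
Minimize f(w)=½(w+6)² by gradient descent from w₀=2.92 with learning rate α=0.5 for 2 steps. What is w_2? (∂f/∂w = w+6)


step 1: grad = 2.92+6 = 8.92; w = 2.92 - 0.5·(8.92) = -1.54
step 2: grad = -1.54+6 = 4.46; w = -1.54 - 0.5·(4.46) = -3.77

-3.77


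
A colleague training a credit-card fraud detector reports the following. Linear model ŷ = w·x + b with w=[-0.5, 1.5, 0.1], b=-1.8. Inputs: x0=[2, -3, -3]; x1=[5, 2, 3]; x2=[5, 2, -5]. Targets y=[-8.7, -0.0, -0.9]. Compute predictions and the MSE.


ŷ0 = (-0.5)·(2) + (1.5)·(-3) + (0.1)·(-3) - 1.8 = -7.6
ŷ1 = (-0.5)·(5) + (1.5)·(2) + (0.1)·(3) - 1.8 = -1.0
ŷ2 = (-0.5)·(5) + (1.5)·(2) + (0.1)·(-5) - 1.8 = -1.8
errors² = [1.21, 1.0, 0.81]
MSE = 3.0200/3 = 1.0067

1.0067


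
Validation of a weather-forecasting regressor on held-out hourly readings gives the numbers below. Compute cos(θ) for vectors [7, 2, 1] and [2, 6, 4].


A·B = 7·2 + 2·6 + 1·4 = 30
‖A‖ = √54 = 7.3485, ‖B‖ = √56 = 7.4833
cos = 30/(√54·√56) = 30/√3024 = 0.5455

0.5455


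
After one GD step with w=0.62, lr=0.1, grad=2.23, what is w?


w_new = w - α·∇
= 0.62 - 0.1·2.23
= 0.62 - 0.223
= 0.397

0.397


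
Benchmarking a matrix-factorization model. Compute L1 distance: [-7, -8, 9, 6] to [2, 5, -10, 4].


d = |-7-2| + |-8-5| + |9+ 10| + |6-4|
  = 9 + 13 + 19 + 2
  = 43

43


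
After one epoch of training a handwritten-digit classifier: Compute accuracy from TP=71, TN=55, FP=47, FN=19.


Accuracy = (TP+TN)/(TP+TN+FP+FN)
= (71+55)/(192)
= 126/192 = 65.62%

65.62%


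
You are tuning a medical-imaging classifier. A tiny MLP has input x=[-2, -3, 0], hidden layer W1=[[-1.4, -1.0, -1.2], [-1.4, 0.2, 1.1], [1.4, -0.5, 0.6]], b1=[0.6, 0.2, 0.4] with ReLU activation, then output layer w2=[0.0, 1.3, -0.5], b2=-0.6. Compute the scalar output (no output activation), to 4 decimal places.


z1[0] = (-1.4)·(-2) + (-1.0)·(-3) + (-1.2)·(0) + 0.6 = 6.4
z1[1] = (-1.4)·(-2) + (0.2)·(-3) + (1.1)·(0) + 0.2 = 2.4
z1[2] = (1.4)·(-2) + (-0.5)·(-3) + (0.6)·(0) + 0.4 = -0.9
h = ReLU(z1) = [6.4, 2.4, 0.0]
output = (0.0)·(6.4) + (1.3)·(2.4) + (-0.5)·(0.0) - 0.6 = 2.52

2.52


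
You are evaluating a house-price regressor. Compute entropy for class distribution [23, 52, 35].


Probabilities: [23/110, 52/110, 35/110] ≈ [0.2091, 0.4727, 0.3182]
H = -((23/110)·log₂(23/110) + (52/110)·log₂(52/110) + (35/110)·log₂(35/110))
  = 1.5087 bits

1.5087 bits


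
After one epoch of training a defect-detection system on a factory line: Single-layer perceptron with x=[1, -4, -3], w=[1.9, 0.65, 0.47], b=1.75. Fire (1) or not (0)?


z = (1)·(1.9) + (-4)·(0.65) + (-3)·(0.47) + 1.75
  = -0.36
step(z) = 0 (z<0)

0


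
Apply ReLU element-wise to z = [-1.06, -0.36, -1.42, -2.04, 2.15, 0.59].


ReLU(-1.06) = max(0, -1.06) = 0.0
ReLU(-0.36) = max(0, -0.36) = 0.0
ReLU(-1.42) = max(0, -1.42) = 0.0
ReLU(-2.04) = max(0, -2.04) = 0.0
ReLU(2.15) = max(0, 2.15) = 2.15
ReLU(0.59) = max(0, 0.59) = 0.59
result = [0.0, 0.0, 0.0, 0.0, 2.15, 0.59]

[0.0, 0.0, 0.0, 0.0, 2.15, 0.59]


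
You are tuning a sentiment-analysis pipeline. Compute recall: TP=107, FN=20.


Recall = TP/(TP+FN)
= 107/(107+20)
= 107/127 = 84.25%

84.25%


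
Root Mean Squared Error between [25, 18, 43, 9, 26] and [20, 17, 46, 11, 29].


MSE = 48/5 = 9.6
RMSE = √(48/5) = 3.0984

3.0984


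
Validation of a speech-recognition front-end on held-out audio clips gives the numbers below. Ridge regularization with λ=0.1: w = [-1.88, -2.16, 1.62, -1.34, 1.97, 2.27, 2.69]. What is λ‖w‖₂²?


‖w‖₂² = (-1.88)² + (-2.16)² + (1.62)² + (-1.34)² + (1.97)² + (2.27)² + (2.69)²
     = 3.5344 + 4.6656 + 2.6244 + 1.7956 + 3.8809 + 5.1529 + 7.2361
     = 28.8899
λ·‖w‖₂² = 0.1·28.8899 = 2.88899

2.88899


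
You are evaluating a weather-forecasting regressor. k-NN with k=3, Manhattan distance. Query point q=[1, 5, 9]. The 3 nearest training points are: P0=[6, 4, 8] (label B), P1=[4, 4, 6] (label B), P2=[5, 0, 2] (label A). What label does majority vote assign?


d(q,P0) = 7  (label B)
d(q,P1) = 7  (label B)
d(q,P2) = 16  (label A)
Votes: A=1, B=2
Majority → B

B


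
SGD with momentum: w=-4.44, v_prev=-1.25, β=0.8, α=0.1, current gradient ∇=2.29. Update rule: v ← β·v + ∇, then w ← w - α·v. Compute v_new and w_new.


v_new = 0.8·-1.25 + 2.29 = -1 + 2.29 = 1.29
w_new = -4.44 - 0.1·1.29 = -4.44 - 0.129 = -4.569

v_new=1.29, w_new=-4.569


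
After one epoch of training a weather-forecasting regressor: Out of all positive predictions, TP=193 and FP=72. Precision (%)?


Precision = TP/(TP+FP)
= 193/(193+72)
= 193/265 = 72.83%

72.83%


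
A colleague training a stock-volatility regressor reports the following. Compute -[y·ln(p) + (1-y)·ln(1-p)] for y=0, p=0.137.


BCE = -[y·ln(p) + (1-y)·ln(1-p)]
= -0 - 1·ln(1-0.137)
= -ln(0.863) = 0.1473

0.1473


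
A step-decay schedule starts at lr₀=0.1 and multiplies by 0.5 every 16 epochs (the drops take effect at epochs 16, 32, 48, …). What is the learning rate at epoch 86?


n_drops = ⌊86/16⌋ = 5
lr = 0.1·0.5^5 = 0.1·0.03125 = 0.003125

0.003125


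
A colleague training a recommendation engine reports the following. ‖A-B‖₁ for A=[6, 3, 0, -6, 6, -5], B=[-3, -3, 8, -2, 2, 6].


d = |6+ 3| + |3+ 3| + |0-8| + |-6+ 2| + |6-2| + |-5-6|
  = 9 + 6 + 8 + 4 + 4 + 11
  = 42

42


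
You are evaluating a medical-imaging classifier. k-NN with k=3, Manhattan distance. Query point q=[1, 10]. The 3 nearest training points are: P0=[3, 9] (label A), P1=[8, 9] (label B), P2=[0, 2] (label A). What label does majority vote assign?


d(q,P0) = 3  (label A)
d(q,P1) = 8  (label B)
d(q,P2) = 9  (label A)
Votes: A=2, B=1
Majority → A

A


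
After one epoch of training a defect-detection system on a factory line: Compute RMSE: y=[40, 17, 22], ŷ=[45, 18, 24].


MSE = 30/3 = 10
RMSE = √(30/3) = 3.1623

3.1623


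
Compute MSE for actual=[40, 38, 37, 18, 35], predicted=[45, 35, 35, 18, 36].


Squared errors: (40-45)²=25, (38-35)²=9, (37-35)²=4, (18-18)²=0, (35-36)²=1
Sum = 39
MSE = 39/5 = 39/5

39/5


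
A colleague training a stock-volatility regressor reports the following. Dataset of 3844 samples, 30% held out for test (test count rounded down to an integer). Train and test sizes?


Test = ⌊3844·30/100⌋ = 1153
Train = 3844 - 1153 = 2691

Train: 2691, Test: 1153


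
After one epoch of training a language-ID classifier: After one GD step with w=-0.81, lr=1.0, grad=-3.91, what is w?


w_new = w - α·∇
= -0.81 - 1.0·-3.91
= -0.81 + 3.91
= 3.1

3.1


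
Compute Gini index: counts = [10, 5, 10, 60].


Probabilities: [10/85, 5/85, 10/85, 60/85] ≈ [0.1176, 0.0588, 0.1176, 0.7059]
Σpᵢ² = (100 + 25 + 100 + 3600)/85² = 3825/7225
Gini = 1 - Σpᵢ² = 1 - 3825/7225 = 0.4706

0.4706


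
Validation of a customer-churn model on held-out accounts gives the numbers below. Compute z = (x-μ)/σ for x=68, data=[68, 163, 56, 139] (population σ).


μ = 106.5, σ = 45.5
z = (68 - 106.5)/45.5 = -0.8462

-0.8462


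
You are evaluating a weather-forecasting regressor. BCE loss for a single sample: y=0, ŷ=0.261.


BCE = -[y·ln(p) + (1-y)·ln(1-p)]
= -0 - 1·ln(1-0.261)
= -ln(0.739) = 0.3025

0.3025


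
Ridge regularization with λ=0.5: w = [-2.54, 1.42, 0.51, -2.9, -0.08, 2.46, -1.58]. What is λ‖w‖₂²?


‖w‖₂² = (-2.54)² + (1.42)² + (0.51)² + (-2.9)² + (-0.08)² + (2.46)² + (-1.58)²
     = 6.4516 + 2.0164 + 0.2601 + 8.41 + 0.0064 + 6.0516 + 2.4964
     = 25.6925
λ·‖w‖₂² = 0.5·25.6925 = 12.84625

12.84625


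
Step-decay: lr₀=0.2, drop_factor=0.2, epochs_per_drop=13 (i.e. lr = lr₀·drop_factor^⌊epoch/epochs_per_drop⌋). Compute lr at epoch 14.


n_drops = ⌊14/13⌋ = 1
lr = 0.2·0.2^1 = 0.2·0.2 = 0.04

0.04


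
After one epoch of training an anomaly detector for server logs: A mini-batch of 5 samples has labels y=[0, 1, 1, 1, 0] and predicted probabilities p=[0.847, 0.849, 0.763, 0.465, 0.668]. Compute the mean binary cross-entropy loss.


L[0] = -ln(1-0.847) = -ln(0.153) = 1.8773
L[1] = -ln(0.849) = 0.1637
L[2] = -ln(0.763) = 0.2705
L[3] = -ln(0.465) = 0.7657
L[4] = -ln(1-0.668) = -ln(0.332) = 1.1026
mean = (1.8773 + 0.1637 + 0.2705 + 0.7657 + 1.1026)/5 = 0.836

0.836


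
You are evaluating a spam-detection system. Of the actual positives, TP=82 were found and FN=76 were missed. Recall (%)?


Recall = TP/(TP+FN)
= 82/(82+76)
= 82/158 = 51.9%

51.9%


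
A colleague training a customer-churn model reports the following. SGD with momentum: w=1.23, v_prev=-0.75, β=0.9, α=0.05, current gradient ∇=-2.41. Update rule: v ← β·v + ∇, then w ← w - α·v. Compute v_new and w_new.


v_new = 0.9·-0.75 - 2.41 = -0.675 - 2.41 = -3.085
w_new = 1.23 - 0.05·-3.085 = 1.23 + 0.15425 = 1.38425

v_new=-3.085, w_new=1.38425


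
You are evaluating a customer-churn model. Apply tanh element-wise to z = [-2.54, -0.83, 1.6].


tanh(-2.54) = -0.9876
tanh(-0.83) = -0.6805
tanh(1.6) = 0.9217
result = [-0.9876, -0.6805, 0.9217]

[-0.9876, -0.6805, 0.9217]


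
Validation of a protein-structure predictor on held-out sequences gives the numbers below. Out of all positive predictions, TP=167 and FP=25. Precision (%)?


Precision = TP/(TP+FP)
= 167/(167+25)
= 167/192 = 86.98%

86.98%


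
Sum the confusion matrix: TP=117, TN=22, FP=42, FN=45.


Total = TP + TN + FP + FN
= 117 + 22 + 42 + 45
= 226
(Predicted positive: 159, predicted negative: 67)

226


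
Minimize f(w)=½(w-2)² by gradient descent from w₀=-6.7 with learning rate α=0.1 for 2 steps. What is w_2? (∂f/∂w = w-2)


step 1: grad = -6.7-2 = -8.7; w = -6.7 - 0.1·(-8.7) = -5.83
step 2: grad = -5.83-2 = -7.83; w = -5.83 - 0.1·(-7.83) = -5.047

-5.047


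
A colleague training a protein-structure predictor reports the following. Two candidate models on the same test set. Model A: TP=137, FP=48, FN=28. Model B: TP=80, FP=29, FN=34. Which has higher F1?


Model A: P=137/185=0.7405, R=137/165=0.8303, F1=2PR/(P+R)=2TP/(2TP+FP+FN)=274/350=0.7829
Model B: P=80/109=0.7339, R=80/114=0.7018, F1=2PR/(P+R)=2TP/(2TP+FP+FN)=160/223=0.7175
0.7829 > 0.7175 → Model A

Model A


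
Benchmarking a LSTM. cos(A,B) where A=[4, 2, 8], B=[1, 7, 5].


A·B = 4·1 + 2·7 + 8·5 = 58
‖A‖ = √84 = 9.1652, ‖B‖ = √75 = 8.6603
cos = 58/(√84·√75) = 58/√6300 = 0.7307

0.7307


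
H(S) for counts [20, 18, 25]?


Probabilities: [20/63, 18/63, 25/63] ≈ [0.3175, 0.2857, 0.3968]
H = -((20/63)·log₂(20/63) + (18/63)·log₂(18/63) + (25/63)·log₂(25/63))
  = 1.571 bits

1.571 bits


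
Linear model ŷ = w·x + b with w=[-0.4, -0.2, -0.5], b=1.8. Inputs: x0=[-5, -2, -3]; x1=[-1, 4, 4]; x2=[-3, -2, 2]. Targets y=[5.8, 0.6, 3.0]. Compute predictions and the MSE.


ŷ0 = (-0.4)·(-5) + (-0.2)·(-2) + (-0.5)·(-3) + 1.8 = 5.7
ŷ1 = (-0.4)·(-1) + (-0.2)·(4) + (-0.5)·(4) + 1.8 = -0.6
ŷ2 = (-0.4)·(-3) + (-0.2)·(-2) + (-0.5)·(2) + 1.8 = 2.4
errors² = [0.01, 1.44, 0.36]
MSE = 1.8100/3 = 0.6033

0.6033


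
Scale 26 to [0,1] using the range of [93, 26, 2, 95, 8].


min=2, max=95
(26-2)/(95-2) = 24/93 = 0.2581

0.2581


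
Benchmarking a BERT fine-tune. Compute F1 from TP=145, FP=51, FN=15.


Precision = 145/196 = 0.7398
Recall = 145/160 = 0.9062
F1 = 2·P·R/(P+R) = 2·TP/(2·TP+FP+FN) = 290/(290+51+15) = 290/356 = 0.8146

0.8146


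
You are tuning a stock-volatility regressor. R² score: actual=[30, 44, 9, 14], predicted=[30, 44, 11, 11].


ȳ = 24.25
SS_res = Σ(y-ŷ)² = 13
SS_tot = Σ(y-ȳ)² = 760.75
R² = 1 - SS_res/SS_tot = 1 - 0.0171 = 0.9829

0.9829


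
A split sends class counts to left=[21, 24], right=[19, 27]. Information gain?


Parent = [40, 51], H_parent = 0.9894
H_left = 0.9968 (n=45), H_right = 0.9781 (n=46)
H_children = (45/91)·0.9968 + (46/91)·0.9781 = 0.9873
IG = 0.9894 - 0.9873 = 0.0021

0.0021


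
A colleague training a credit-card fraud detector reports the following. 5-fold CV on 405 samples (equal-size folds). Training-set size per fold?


Fold size = 405/5 = 81
Training per fold = 405 - 81 = 324

324


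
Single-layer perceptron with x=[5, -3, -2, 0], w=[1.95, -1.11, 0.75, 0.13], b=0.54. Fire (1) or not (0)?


z = (5)·(1.95) + (-3)·(-1.11) + (-2)·(0.75) + (0)·(0.13) + 0.54
  = 12.12
step(z) = 1 (z≥0)

1
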